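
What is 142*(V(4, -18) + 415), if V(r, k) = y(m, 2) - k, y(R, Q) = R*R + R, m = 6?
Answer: 67450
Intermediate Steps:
y(R, Q) = R + R² (y(R, Q) = R² + R = R + R²)
V(r, k) = 42 - k (V(r, k) = 6*(1 + 6) - k = 6*7 - k = 42 - k)
142*(V(4, -18) + 415) = 142*((42 - 1*(-18)) + 415) = 142*((42 + 18) + 415) = 142*(60 + 415) = 142*475 = 67450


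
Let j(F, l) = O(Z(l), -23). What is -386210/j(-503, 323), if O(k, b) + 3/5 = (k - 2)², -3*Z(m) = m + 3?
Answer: -17379450/551093 ≈ -31.536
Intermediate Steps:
Z(m) = -1 - m/3 (Z(m) = -(m + 3)/3 = -(3 + m)/3 = -1 - m/3)
O(k, b) = -⅗ + (-2 + k)² (O(k, b) = -⅗ + (k - 2)² = -⅗ + (-2 + k)²)
j(F, l) = -⅗ + (-3 - l/3)² (j(F, l) = -⅗ + (-2 + (-1 - l/3))² = -⅗ + (-3 - l/3)²)
-386210/j(-503, 323) = -386210/(-⅗ + (9 + 323)²/9) = -386210/(-⅗ + (⅑)*332²) = -386210/(-⅗ + (⅑)*110224) = -386210/(-⅗ + 110224/9) = -386210/551093/45 = -386210*45/551093 = -17379450/551093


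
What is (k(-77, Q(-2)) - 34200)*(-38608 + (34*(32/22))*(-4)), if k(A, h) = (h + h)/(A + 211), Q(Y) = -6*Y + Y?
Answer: 978111900960/737 ≈ 1.3272e+9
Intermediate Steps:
Q(Y) = -5*Y
k(A, h) = 2*h/(211 + A) (k(A, h) = (2*h)/(211 + A) = 2*h/(211 + A))
(k(-77, Q(-2)) - 34200)*(-38608 + (34*(32/22))*(-4)) = (2*(-5*(-2))/(211 - 77) - 34200)*(-38608 + (34*(32/22))*(-4)) = (2*10/134 - 34200)*(-38608 + (34*(32*(1/22)))*(-4)) = (2*10*(1/134) - 34200)*(-38608 + (34*(16/11))*(-4)) = (10/67 - 34200)*(-38608 + (544/11)*(-4)) = -2291390*(-38608 - 2176/11)/67 = -2291390/67*(-426864/11) = 978111900960/737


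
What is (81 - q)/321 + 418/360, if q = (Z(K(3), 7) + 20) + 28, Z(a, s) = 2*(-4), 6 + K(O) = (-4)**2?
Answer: 24823/19260 ≈ 1.2888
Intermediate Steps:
K(O) = 10 (K(O) = -6 + (-4)**2 = -6 + 16 = 10)
Z(a, s) = -8
q = 40 (q = (-8 + 20) + 28 = 12 + 28 = 40)
(81 - q)/321 + 418/360 = (81 - 1*40)/321 + 418/360 = (81 - 40)*(1/321) + 418*(1/360) = 41*(1/321) + 209/180 = 41/321 + 209/180 = 24823/19260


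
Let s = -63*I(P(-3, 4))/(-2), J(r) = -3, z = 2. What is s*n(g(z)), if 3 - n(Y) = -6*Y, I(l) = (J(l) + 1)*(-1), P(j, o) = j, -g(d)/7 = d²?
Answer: -10395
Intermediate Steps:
g(d) = -7*d²
I(l) = 2 (I(l) = (-3 + 1)*(-1) = -2*(-1) = 2)
n(Y) = 3 + 6*Y (n(Y) = 3 - (-6)*Y = 3 + 6*Y)
s = 63 (s = -126/(-2) = -126*(-1)/2 = -63*(-1) = 63)
s*n(g(z)) = 63*(3 + 6*(-7*2²)) = 63*(3 + 6*(-7*4)) = 63*(3 + 6*(-28)) = 63*(3 - 168) = 63*(-165) = -10395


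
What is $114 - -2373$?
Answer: $2487$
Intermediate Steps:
$114 - -2373 = 114 + 2373 = 2487$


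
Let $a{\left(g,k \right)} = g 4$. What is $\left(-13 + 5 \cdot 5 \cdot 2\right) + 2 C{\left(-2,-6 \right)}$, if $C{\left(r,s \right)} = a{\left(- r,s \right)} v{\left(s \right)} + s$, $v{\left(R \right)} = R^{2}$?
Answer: $601$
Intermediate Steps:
$a{\left(g,k \right)} = 4 g$
$C{\left(r,s \right)} = s - 4 r s^{2}$ ($C{\left(r,s \right)} = 4 \left(- r\right) s^{2} + s = - 4 r s^{2} + s = s - 4 r s^{2}$)
$\left(-13 + 5 \cdot 5 \cdot 2\right) + 2 C{\left(-2,-6 \right)} = \left(-13 + 5 \cdot 5 \cdot 2\right) + 2 \left(- 6 \left(1 - \left(-8\right) \left(-6\right)\right)\right) = \left(-13 + 25 \cdot 2\right) + 2 \left(- 6 \left(1 - 48\right)\right) = \left(-13 + 50\right) + 2 \left(\left(-6\right) \left(-47\right)\right) = 37 + 2 \cdot 282 = 37 + 564 = 601$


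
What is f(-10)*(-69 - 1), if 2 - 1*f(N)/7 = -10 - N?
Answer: -980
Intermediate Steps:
f(N) = 84 + 7*N (f(N) = 14 - 7*(-10 - N) = 14 + (70 + 7*N) = 84 + 7*N)
f(-10)*(-69 - 1) = (84 + 7*(-10))*(-69 - 1) = (84 - 70)*(-70) = 14*(-70) = -980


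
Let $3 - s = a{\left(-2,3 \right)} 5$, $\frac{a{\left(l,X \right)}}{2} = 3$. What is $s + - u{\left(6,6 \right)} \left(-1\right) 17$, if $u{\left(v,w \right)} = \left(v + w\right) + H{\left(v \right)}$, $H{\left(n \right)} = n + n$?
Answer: $381$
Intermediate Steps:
$H{\left(n \right)} = 2 n$
$a{\left(l,X \right)} = 6$ ($a{\left(l,X \right)} = 2 \cdot 3 = 6$)
$u{\left(v,w \right)} = w + 3 v$ ($u{\left(v,w \right)} = \left(v + w\right) + 2 v = w + 3 v$)
$s = -27$ ($s = 3 - 6 \cdot 5 = 3 - 30 = -27$)
$s + - u{\left(6,6 \right)} \left(-1\right) 17 = -27 + - (6 + 3 \cdot 6) \left(-1\right) 17 = -27 + - (6 + 18) \left(-1\right) 17 = -27 + \left(-1\right) 24 \left(-1\right) 17 = -27 + \left(-24\right) \left(-1\right) 17 = -27 + 24 \cdot 17 = -27 + 408 = 381$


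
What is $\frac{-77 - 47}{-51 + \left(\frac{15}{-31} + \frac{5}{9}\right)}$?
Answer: $\frac{34596}{14209} \approx 2.4348$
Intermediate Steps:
$\frac{-77 - 47}{-51 + \left(\frac{15}{-31} + \frac{5}{9}\right)} = \frac{-77 - 47}{-51 + \left(15 \left(- \frac{1}{31}\right) + 5 \cdot \frac{1}{9}\right)} = \frac{1}{-51 + \left(- \frac{15}{31} + \frac{5}{9}\right)} \left(-124\right) = \frac{1}{-51 + \frac{20}{279}} \left(-124\right) = \frac{1}{- \frac{14209}{279}} \left(-124\right) = \left(- \frac{279}{14209}\right) \left(-124\right) = \frac{34596}{14209}$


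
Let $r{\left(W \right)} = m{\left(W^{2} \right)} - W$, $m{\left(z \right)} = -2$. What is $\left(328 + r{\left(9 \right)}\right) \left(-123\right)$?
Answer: $-38991$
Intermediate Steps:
$r{\left(W \right)} = -2 - W$
$\left(328 + r{\left(9 \right)}\right) \left(-123\right) = \left(328 - 11\right) \left(-123\right) = 317 \left(-123\right) = -38991$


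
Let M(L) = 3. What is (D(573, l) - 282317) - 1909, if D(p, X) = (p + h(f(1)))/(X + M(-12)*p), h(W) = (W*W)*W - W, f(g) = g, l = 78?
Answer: -170251183/599 ≈ -2.8423e+5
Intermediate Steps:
h(W) = W**3 - W (h(W) = W**2*W - W = W**3 - W)
D(p, X) = p/(X + 3*p) (D(p, X) = (p + (1**3 - 1*1))/(X + 3*p) = (p + (1 - 1))/(X + 3*p) = (p + 0)/(X + 3*p) = p/(X + 3*p))
(D(573, l) - 282317) - 1909 = (573/(78 + 3*573) - 282317) - 1909 = (573/(78 + 1719) - 282317) - 1909 = (573/1797 - 282317) - 1909 = (573*(1/1797) - 282317) - 1909 = (191/599 - 282317) - 1909 = -169107692/599 - 1909 = -170251183/599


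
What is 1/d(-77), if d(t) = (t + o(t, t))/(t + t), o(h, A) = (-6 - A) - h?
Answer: -154/71 ≈ -2.1690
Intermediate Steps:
o(h, A) = -6 - A - h
d(t) = (-6 - t)/(2*t) (d(t) = (t + (-6 - t - t))/(t + t) = (t + (-6 - 2*t))/((2*t)) = (-6 - t)*(1/(2*t)) = (-6 - t)/(2*t))
1/d(-77) = 1/((1/2)*(-6 - 1*(-77))/(-77)) = 1/((1/2)*(-1/77)*(-6 + 77)) = 1/((1/2)*(-1/77)*71) = 1/(-71/154) = -154/71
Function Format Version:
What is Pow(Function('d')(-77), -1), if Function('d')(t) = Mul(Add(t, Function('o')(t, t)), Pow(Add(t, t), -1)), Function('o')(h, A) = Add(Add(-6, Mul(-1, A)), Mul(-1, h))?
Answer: Rational(-154, 71) ≈ -2.1690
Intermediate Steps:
Function('o')(h, A) = Add(-6, Mul(-1, A), Mul(-1, h))
Function('d')(t) = Mul(Rational(1, 2), Pow(t, -1), Add(-6, Mul(-1, t))) (Function('d')(t) = Mul(Add(t, Add(-6, Mul(-1, t), Mul(-1, t))), Pow(Add(t, t), -1)) = Mul(Add(t, Add(-6, Mul(-2, t))), Pow(Mul(2, t), -1)) = Mul(Add(-6, Mul(-1, t)), Mul(Rational(1, 2), Pow(t, -1))) = Mul(Rational(1, 2), Pow(t, -1), Add(-6, Mul(-1, t))))
Pow(Function('d')(-77), -1) = Pow(Mul(Rational(1, 2), Pow(-77, -1), Add(-6, Mul(-1, -77))), -1) = Pow(Mul(Rational(1, 2), Rational(-1, 77), Add(-6, 77)), -1) = Pow(Mul(Rational(1, 2), Rational(-1, 77), 71), -1) = Pow(Rational(-71, 154), -1) = Rational(-154, 71)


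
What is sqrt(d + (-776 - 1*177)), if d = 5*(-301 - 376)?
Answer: 3*I*sqrt(482) ≈ 65.864*I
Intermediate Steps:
d = -3385 (d = 5*(-677) = -3385)
sqrt(d + (-776 - 1*177)) = sqrt(-3385 + (-776 - 1*177)) = sqrt(-3385 + (-776 - 177)) = sqrt(-3385 - 953) = sqrt(-4338) = 3*I*sqrt(482)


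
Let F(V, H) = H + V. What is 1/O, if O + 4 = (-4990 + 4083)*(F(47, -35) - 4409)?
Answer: 1/3988075 ≈ 2.5075e-7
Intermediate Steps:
O = 3988075 (O = -4 + (-4990 + 4083)*((-35 + 47) - 4409) = -4 - 907*(12 - 4409) = -4 - 907*(-4397) = -4 + 3988079 = 3988075)
1/O = 1/3988075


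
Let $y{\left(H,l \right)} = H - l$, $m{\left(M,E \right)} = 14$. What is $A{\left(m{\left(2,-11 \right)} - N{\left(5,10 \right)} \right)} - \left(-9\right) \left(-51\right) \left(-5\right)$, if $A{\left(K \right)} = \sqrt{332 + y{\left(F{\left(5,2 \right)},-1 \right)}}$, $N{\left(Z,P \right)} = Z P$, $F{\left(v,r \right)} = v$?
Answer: $2295 + 13 \sqrt{2} \approx 2313.4$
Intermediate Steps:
$N{\left(Z,P \right)} = P Z$
$A{\left(K \right)} = 13 \sqrt{2}$ ($A{\left(K \right)} = \sqrt{332 + \left(5 - -1\right)} = \sqrt{332 + \left(5 + 1\right)} = \sqrt{332 + 6} = \sqrt{338} = 13 \sqrt{2}$)
$A{\left(m{\left(2,-11 \right)} - N{\left(5,10 \right)} \right)} - \left(-9\right) \left(-51\right) \left(-5\right) = 13 \sqrt{2} - \left(-9\right) \left(-51\right) \left(-5\right) = 13 \sqrt{2} - 459 \left(-5\right) = 13 \sqrt{2} - -2295 = 13 \sqrt{2} + 2295 = 2295 + 13 \sqrt{2}$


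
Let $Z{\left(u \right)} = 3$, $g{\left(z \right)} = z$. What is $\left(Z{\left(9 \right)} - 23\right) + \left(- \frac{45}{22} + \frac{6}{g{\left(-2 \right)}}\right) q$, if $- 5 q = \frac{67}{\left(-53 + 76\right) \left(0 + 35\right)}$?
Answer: $- \frac{1763563}{88550} \approx -19.916$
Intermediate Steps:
$q = - \frac{67}{4025}$ ($q = - \frac{67 \frac{1}{\left(-53 + 76\right) \left(0 + 35\right)}}{5} = - \frac{67 \frac{1}{23 \cdot 35}}{5} = - \frac{67 \cdot \frac{1}{805}}{5} = \left(- \frac{1}{5}\right) \frac{67}{805} = - \frac{67}{4025} \approx -0.016646$)
$\left(Z{\left(9 \right)} - 23\right) + \left(- \frac{45}{22} + \frac{6}{g{\left(-2 \right)}}\right) q = \left(3 - 23\right) + \left(- \frac{45}{22} + \frac{6}{-2}\right) \left(- \frac{67}{4025}\right) = \left(3 - 23\right) + \left(\left(-45\right) \frac{1}{22} + 6 \left(- \frac{1}{2}\right)\right) \left(- \frac{67}{4025}\right) = -20 + \left(- \frac{45}{22} - 3\right) \left(- \frac{67}{4025}\right) = -20 - - \frac{7437}{88550} = -20 + \frac{7437}{88550} = - \frac{1763563}{88550}$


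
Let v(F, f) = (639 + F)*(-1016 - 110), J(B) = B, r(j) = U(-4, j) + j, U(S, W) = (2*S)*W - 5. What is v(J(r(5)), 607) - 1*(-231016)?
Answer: -443458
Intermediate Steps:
U(S, W) = -5 + 2*S*W (U(S, W) = 2*S*W - 5 = -5 + 2*S*W)
r(j) = -5 - 7*j (r(j) = (-5 + 2*(-4)*j) + j = (-5 - 8*j) + j = -5 - 7*j)
v(F, f) = -719514 - 1126*F (v(F, f) = (639 + F)*(-1126) = -719514 - 1126*F)
v(J(r(5)), 607) - 1*(-231016) = (-719514 - 1126*(-5 - 7*5)) - 1*(-231016) = (-719514 - 1126*(-5 - 35)) + 231016 = (-719514 - 1126*(-40)) + 231016 = (-719514 + 45040) + 231016 = -674474 + 231016 = -443458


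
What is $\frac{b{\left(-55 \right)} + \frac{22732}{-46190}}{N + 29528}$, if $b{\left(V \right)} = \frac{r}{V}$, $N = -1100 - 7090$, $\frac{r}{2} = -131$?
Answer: $\frac{542576}{2710406105} \approx 0.00020018$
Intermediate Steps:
$r = -262$ ($r = 2 \left(-131\right) = -262$)
$N = -8190$
$b{\left(V \right)} = - \frac{262}{V}$
$\frac{b{\left(-55 \right)} + \frac{22732}{-46190}}{N + 29528} = \frac{- \frac{262}{-55} + \frac{22732}{-46190}}{-8190 + 29528} = \frac{\left(-262\right) \left(- \frac{1}{55}\right) + 22732 \left(- \frac{1}{46190}\right)}{21338} = \left(\frac{262}{55} - \frac{11366}{23095}\right) \frac{1}{21338} = \frac{1085152}{254045} \cdot \frac{1}{21338} = \frac{542576}{2710406105}$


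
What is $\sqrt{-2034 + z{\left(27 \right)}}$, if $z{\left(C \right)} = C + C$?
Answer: $6 i \sqrt{55} \approx 44.497 i$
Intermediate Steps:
$z{\left(C \right)} = 2 C$
$\sqrt{-2034 + z{\left(27 \right)}} = \sqrt{-2034 + 2 \cdot 27} = \sqrt{-2034 + 54} = \sqrt{-1980} = 6 i \sqrt{55}$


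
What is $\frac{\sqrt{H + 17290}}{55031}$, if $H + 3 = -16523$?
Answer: $\frac{2 \sqrt{191}}{55031} \approx 0.00050227$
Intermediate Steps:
$H = -16526$ ($H = -3 - 16523 = -16526$)
$\frac{\sqrt{H + 17290}}{55031} = \frac{\sqrt{-16526 + 17290}}{55031} = \sqrt{764} \cdot \frac{1}{55031} = 2 \sqrt{191} \cdot \frac{1}{55031} = \frac{2 \sqrt{191}}{55031}$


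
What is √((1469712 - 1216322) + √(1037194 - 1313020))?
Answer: √(253390 + I*√275826) ≈ 503.38 + 0.5217*I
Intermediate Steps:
√((1469712 - 1216322) + √(1037194 - 1313020)) = √(253390 + √(-275826)) = √(253390 + I*√275826)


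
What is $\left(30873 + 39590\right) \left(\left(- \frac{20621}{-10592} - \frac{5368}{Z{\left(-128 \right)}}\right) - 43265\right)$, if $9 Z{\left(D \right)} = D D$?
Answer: $- \frac{2066644804063555}{677888} \approx -3.0487 \cdot 10^{9}$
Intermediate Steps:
$Z{\left(D \right)} = \frac{D^{2}}{9}$ ($Z{\left(D \right)} = \frac{D D}{9} = \frac{D^{2}}{9}$)
$\left(30873 + 39590\right) \left(\left(- \frac{20621}{-10592} - \frac{5368}{Z{\left(-128 \right)}}\right) - 43265\right) = \left(30873 + 39590\right) \left(\left(- \frac{20621}{-10592} - \frac{5368}{\frac{1}{9} \left(-128\right)^{2}}\right) - 43265\right) = 70463 \left(\left(\left(-20621\right) \left(- \frac{1}{10592}\right) - \frac{5368}{\frac{1}{9} \cdot 16384}\right) - 43265\right) = 70463 \left(\left(\frac{20621}{10592} - \frac{5368}{\frac{16384}{9}}\right) - 43265\right) = 70463 \left(\left(\frac{20621}{10592} - \frac{6039}{2048}\right) - 43265\right) = 70463 \left(- \frac{679165}{677888} - 43265\right) = 70463 \left(- \frac{29329503485}{677888}\right) = - \frac{2066644804063555}{677888}$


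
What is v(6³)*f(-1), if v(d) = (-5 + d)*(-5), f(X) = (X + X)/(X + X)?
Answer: -1055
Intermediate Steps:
f(X) = 1 (f(X) = (2*X)/((2*X)) = (2*X)*(1/(2*X)) = 1)
v(d) = 25 - 5*d
v(6³)*f(-1) = (25 - 5*6³)*1 = (25 - 5*216)*1 = (25 - 1080)*1 = -1055*1 = -1055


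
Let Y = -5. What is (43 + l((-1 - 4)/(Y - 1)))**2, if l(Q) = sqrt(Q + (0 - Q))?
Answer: 1849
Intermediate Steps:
l(Q) = 0 (l(Q) = sqrt(Q - Q) = sqrt(0) = 0)
(43 + l((-1 - 4)/(Y - 1)))**2 = (43 + 0)**2 = 43**2 = 1849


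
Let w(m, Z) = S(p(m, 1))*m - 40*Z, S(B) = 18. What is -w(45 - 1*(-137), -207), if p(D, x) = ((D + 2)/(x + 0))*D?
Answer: -11556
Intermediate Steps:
p(D, x) = D*(2 + D)/x (p(D, x) = ((2 + D)/x)*D = D*(2 + D)/x)
w(m, Z) = -40*Z + 18*m (w(m, Z) = 18*m - 40*Z = -40*Z + 18*m)
-w(45 - 1*(-137), -207) = -(-40*(-207) + 18*(45 - 1*(-137))) = -(8280 + 18*(45 + 137)) = -(8280 + 18*182) = -(8280 + 3276) = -1*11556 = -11556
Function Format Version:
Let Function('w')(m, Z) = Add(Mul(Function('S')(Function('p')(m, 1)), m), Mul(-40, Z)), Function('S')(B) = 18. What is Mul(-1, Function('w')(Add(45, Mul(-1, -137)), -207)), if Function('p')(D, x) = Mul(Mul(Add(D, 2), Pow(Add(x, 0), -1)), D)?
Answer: -11556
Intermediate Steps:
Function('p')(D, x) = Mul(D, Pow(x, -1), Add(2, D)) (Function('p')(D, x) = Mul(Mul(Add(2, D), Pow(x, -1)), D) = Mul(Mul(Pow(x, -1), Add(2, D)), D) = Mul(D, Pow(x, -1), Add(2, D)))
Function('w')(m, Z) = Add(Mul(-40, Z), Mul(18, m)) (Function('w')(m, Z) = Add(Mul(18, m), Mul(-40, Z)) = Add(Mul(-40, Z), Mul(18, m)))
Mul(-1, Function('w')(Add(45, Mul(-1, -137)), -207)) = Mul(-1, Add(Mul(-40, -207), Mul(18, Add(45, Mul(-1, -137))))) = Mul(-1, Add(8280, Mul(18, Add(45, 137)))) = Mul(-1, Add(8280, Mul(18, 182))) = Mul(-1, Add(8280, 3276)) = Mul(-1, 11556) = -11556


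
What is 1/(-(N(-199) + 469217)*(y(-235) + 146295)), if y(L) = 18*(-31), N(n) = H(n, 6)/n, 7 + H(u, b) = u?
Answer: -199/13608103329693 ≈ -1.4624e-11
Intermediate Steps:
H(u, b) = -7 + u
N(n) = (-7 + n)/n
y(L) = -558
1/(-(N(-199) + 469217)*(y(-235) + 146295)) = 1/(-((-7 - 199)/(-199) + 469217)*(-558 + 146295)) = 1/(-(-1/199*(-206) + 469217)*145737) = 1/(-(206/199 + 469217)*145737) = 1/(-93374389*145737/199) = 1/(-1*13608103329693/199) = 1/(-13608103329693/199) = -199/13608103329693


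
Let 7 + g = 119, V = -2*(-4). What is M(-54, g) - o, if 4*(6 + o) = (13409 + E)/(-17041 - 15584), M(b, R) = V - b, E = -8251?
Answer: 4439579/65250 ≈ 68.040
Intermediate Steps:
V = 8
g = 112 (g = -7 + 119 = 112)
M(b, R) = 8 - b
o = -394079/65250 (o = -6 + ((13409 - 8251)/(-17041 - 15584))/4 = -6 + (5158/(-32625))/4 = -6 + (5158*(-1/32625))/4 = -6 + (¼)*(-5158/32625) = -6 - 2579/65250 = -394079/65250 ≈ -6.0395)
M(-54, g) - o = (8 - 1*(-54)) - 1*(-394079/65250) = (8 + 54) + 394079/65250 = 62 + 394079/65250 = 4439579/65250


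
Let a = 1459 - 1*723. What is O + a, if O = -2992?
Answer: -2256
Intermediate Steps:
a = 736 (a = 1459 - 723 = 736)
O + a = -2992 + 736 = -2256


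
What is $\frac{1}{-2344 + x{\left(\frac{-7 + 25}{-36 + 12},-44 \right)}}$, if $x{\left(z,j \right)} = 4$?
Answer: $- \frac{1}{2340} \approx -0.00042735$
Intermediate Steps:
$\frac{1}{-2344 + x{\left(\frac{-7 + 25}{-36 + 12},-44 \right)}} = \frac{1}{-2344 + 4} = \frac{1}{-2340} = - \frac{1}{2340}$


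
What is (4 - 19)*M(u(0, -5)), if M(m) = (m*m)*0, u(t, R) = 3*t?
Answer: 0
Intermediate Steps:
M(m) = 0 (M(m) = m²*0 = 0)
(4 - 19)*M(u(0, -5)) = (4 - 19)*0 = -15*0 = 0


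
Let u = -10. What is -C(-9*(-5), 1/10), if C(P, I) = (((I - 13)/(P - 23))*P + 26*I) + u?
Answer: 7433/220 ≈ 33.786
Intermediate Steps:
C(P, I) = -10 + 26*I + P*(-13 + I)/(-23 + P) (C(P, I) = (((I - 13)/(P - 23))*P + 26*I) - 10 = (((-13 + I)/(-23 + P))*P + 26*I) - 10 = (P*(-13 + I)/(-23 + P) + 26*I) - 10 = (26*I + P*(-13 + I)/(-23 + P)) - 10 = -10 + 26*I + P*(-13 + I)/(-23 + P))
-C(-9*(-5), 1/10) = -(230 - 598/10 - (-207)*(-5) + 27*(-9*(-5))/10)/(-23 - 9*(-5)) = -(230 - 598*1/10 - 23*45 + 27*(1/10)*45)/(-23 + 45) = -(230 - 299/5 - 1035 + 243/2)/22 = -(-7433)/(22*10) = -1*(-7433/220) = 7433/220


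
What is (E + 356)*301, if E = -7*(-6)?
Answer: 119798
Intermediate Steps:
E = 42
(E + 356)*301 = (42 + 356)*301 = 398*301 = 119798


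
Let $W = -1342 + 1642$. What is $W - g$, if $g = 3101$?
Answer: $-2801$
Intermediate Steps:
$W = 300$
$W - g = 300 - 3101 = -2801$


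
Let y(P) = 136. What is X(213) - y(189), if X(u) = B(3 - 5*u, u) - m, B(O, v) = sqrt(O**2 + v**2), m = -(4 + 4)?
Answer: -128 + 3*sqrt(130357) ≈ 955.15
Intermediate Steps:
m = -8 (m = -1*8 = -8)
X(u) = 8 + sqrt(u**2 + (3 - 5*u)**2) (X(u) = sqrt((3 - 5*u)**2 + u**2) - 1*(-8) = sqrt(u**2 + (3 - 5*u)**2) + 8 = 8 + sqrt(u**2 + (3 - 5*u)**2))
X(213) - y(189) = (8 + sqrt(213**2 + (-3 + 5*213)**2)) - 1*136 = (8 + sqrt(45369 + (-3 + 1065)**2)) - 136 = (8 + sqrt(45369 + 1062**2)) - 136 = (8 + sqrt(45369 + 1127844)) - 136 = (8 + sqrt(1173213)) - 136 = (8 + 3*sqrt(130357)) - 136 = -128 + 3*sqrt(130357)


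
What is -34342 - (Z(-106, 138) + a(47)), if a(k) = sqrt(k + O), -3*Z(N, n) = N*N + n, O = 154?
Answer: -91652/3 - sqrt(201) ≈ -30565.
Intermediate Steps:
Z(N, n) = -n/3 - N**2/3 (Z(N, n) = -(N*N + n)/3 = -(N**2 + n)/3 = -(n + N**2)/3 = -n/3 - N**2/3)
a(k) = sqrt(154 + k) (a(k) = sqrt(k + 154) = sqrt(154 + k))
-34342 - (Z(-106, 138) + a(47)) = -34342 - ((-1/3*138 - 1/3*(-106)**2) + sqrt(154 + 47)) = -34342 - ((-46 - 1/3*11236) + sqrt(201)) = -34342 - ((-46 - 11236/3) + sqrt(201)) = -34342 - (-11374/3 + sqrt(201)) = -34342 + (11374/3 - sqrt(201)) = -91652/3 - sqrt(201)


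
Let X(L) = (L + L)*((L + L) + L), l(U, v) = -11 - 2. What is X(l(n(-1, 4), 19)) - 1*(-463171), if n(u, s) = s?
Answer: 464185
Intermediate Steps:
l(U, v) = -13
X(L) = 6*L² (X(L) = (2*L)*(2*L + L) = (2*L)*(3*L) = 6*L²)
X(l(n(-1, 4), 19)) - 1*(-463171) = 6*(-13)² - 1*(-463171) = 6*169 + 463171 = 1014 + 463171 = 464185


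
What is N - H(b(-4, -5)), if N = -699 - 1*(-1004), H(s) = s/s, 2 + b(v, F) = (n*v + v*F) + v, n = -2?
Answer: 304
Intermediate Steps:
b(v, F) = -2 - v + F*v (b(v, F) = -2 + ((-2*v + v*F) + v) = -2 + ((-2*v + F*v) + v) = -2 + (-v + F*v) = -2 - v + F*v)
H(s) = 1
N = 305 (N = -699 + 1004 = 305)
N - H(b(-4, -5)) = 305 - 1*1 = 305 - 1 = 304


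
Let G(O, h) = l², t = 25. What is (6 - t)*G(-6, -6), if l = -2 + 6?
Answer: -304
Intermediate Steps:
l = 4
G(O, h) = 16 (G(O, h) = 4² = 16)
(6 - t)*G(-6, -6) = (6 - 1*25)*16 = (6 - 25)*16 = -19*16 = -304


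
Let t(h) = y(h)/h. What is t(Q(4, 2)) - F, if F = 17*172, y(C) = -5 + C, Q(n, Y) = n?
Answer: -11697/4 ≈ -2924.3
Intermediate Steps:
F = 2924
t(h) = (-5 + h)/h
t(Q(4, 2)) - F = (-5 + 4)/4 - 1*2924 = (¼)*(-1) - 2924 = -¼ - 2924 = -11697/4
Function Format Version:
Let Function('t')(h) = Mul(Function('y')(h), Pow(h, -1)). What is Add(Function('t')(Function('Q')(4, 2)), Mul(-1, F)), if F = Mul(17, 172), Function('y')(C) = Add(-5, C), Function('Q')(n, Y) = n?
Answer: Rational(-11697, 4) ≈ -2924.3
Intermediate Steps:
F = 2924
Function('t')(h) = Mul(Pow(h, -1), Add(-5, h)) (Function('t')(h) = Mul(Add(-5, h), Pow(h, -1)) = Mul(Pow(h, -1), Add(-5, h)))
Add(Function('t')(Function('Q')(4, 2)), Mul(-1, F)) = Add(Mul(Pow(4, -1), Add(-5, 4)), Mul(-1, 2924)) = Add(Mul(Rational(1, 4), -1), -2924) = Add(Rational(-1, 4), -2924) = Rational(-11697, 4)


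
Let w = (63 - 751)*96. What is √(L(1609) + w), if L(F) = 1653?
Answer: 9*I*√795 ≈ 253.76*I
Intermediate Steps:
w = -66048 (w = -688*96 = -66048)
√(L(1609) + w) = √(1653 - 66048) = √(-64395) = 9*I*√795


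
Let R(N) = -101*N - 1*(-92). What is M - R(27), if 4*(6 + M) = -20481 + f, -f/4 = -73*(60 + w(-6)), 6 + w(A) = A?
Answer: 4051/4 ≈ 1012.8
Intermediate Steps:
w(A) = -6 + A
R(N) = 92 - 101*N (R(N) = -101*N + 92 = 92 - 101*N)
f = 14016 (f = -(-292)*(60 + (-6 - 6)) = -(-292)*(60 - 12) = -(-292)*48 = -4*(-3504) = 14016)
M = -6489/4 (M = -6 + (-20481 + 14016)/4 = -6 + (¼)*(-6465) = -6 - 6465/4 = -6489/4 ≈ -1622.3)
M - R(27) = -6489/4 - (92 - 101*27) = -6489/4 - (92 - 2727) = -6489/4 - 1*(-2635) = -6489/4 + 2635 = 4051/4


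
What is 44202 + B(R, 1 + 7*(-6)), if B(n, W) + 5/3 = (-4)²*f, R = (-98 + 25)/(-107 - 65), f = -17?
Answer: 131785/3 ≈ 43928.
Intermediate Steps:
R = 73/172 (R = -73/(-172) = -73*(-1/172) = 73/172 ≈ 0.42442)
B(n, W) = -821/3 (B(n, W) = -5/3 + (-4)²*(-17) = -5/3 + 16*(-17) = -5/3 - 272 = -821/3)
44202 + B(R, 1 + 7*(-6)) = 44202 - 821/3 = 131785/3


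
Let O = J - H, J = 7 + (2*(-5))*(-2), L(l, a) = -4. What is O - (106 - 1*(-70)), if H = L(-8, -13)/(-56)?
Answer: -2087/14 ≈ -149.07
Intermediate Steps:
H = 1/14 (H = -4/(-56) = -4*(-1/56) = 1/14 ≈ 0.071429)
J = 27 (J = 7 - 10*(-2) = 7 + 20 = 27)
O = 377/14 (O = 27 - 1*1/14 = 27 - 1/14 = 377/14 ≈ 26.929)
O - (106 - 1*(-70)) = 377/14 - (106 - 1*(-70)) = 377/14 - (106 + 70) = 377/14 - 1*176 = 377/14 - 176 = -2087/14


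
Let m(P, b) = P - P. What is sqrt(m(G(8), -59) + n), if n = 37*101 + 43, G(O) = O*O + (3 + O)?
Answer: 6*sqrt(105) ≈ 61.482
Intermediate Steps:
G(O) = 3 + O + O**2 (G(O) = O**2 + (3 + O) = 3 + O + O**2)
m(P, b) = 0
n = 3780 (n = 3737 + 43 = 3780)
sqrt(m(G(8), -59) + n) = sqrt(0 + 3780) = sqrt(3780) = 6*sqrt(105)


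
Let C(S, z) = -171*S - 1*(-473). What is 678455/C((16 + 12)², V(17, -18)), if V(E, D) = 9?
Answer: -678455/133591 ≈ -5.0786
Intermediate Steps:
C(S, z) = 473 - 171*S (C(S, z) = -171*S + 473 = 473 - 171*S)
678455/C((16 + 12)², V(17, -18)) = 678455/(473 - 171*(16 + 12)²) = 678455/(473 - 171*28²) = 678455/(473 - 171*784) = 678455/(473 - 134064) = 678455/(-133591) = 678455*(-1/133591) = -678455/133591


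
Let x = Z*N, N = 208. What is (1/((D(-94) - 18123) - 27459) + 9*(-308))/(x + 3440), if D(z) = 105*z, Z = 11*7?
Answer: -8090155/56782848 ≈ -0.14248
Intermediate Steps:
Z = 77
x = 16016 (x = 77*208 = 16016)
(1/((D(-94) - 18123) - 27459) + 9*(-308))/(x + 3440) = (1/((105*(-94) - 18123) - 27459) + 9*(-308))/(16016 + 3440) = (1/((-9870 - 18123) - 27459) - 2772)/19456 = (1/(-27993 - 27459) - 2772)*(1/19456) = (1/(-55452) - 2772)*(1/19456) = (-1/55452 - 2772)*(1/19456) = -153712945/55452*1/19456 = -8090155/56782848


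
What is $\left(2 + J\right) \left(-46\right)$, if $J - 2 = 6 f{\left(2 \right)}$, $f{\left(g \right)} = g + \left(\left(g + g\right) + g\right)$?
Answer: $-2392$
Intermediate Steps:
$f{\left(g \right)} = 4 g$ ($f{\left(g \right)} = g + \left(2 g + g\right) = g + 3 g = 4 g$)
$J = 50$ ($J = 2 + 6 \cdot 4 \cdot 2 = 2 + 6 \cdot 8 = 2 + 48 = 50$)
$\left(2 + J\right) \left(-46\right) = \left(2 + 50\right) \left(-46\right) = 52 \left(-46\right) = -2392$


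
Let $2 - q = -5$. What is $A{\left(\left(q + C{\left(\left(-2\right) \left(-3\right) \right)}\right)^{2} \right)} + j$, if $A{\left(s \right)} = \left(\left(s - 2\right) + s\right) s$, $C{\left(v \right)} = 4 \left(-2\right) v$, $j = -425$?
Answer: $5647735$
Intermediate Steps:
$q = 7$ ($q = 2 - -5 = 2 + 5 = 7$)
$C{\left(v \right)} = - 8 v$
$A{\left(s \right)} = s \left(-2 + 2 s\right)$ ($A{\left(s \right)} = \left(\left(-2 + s\right) + s\right) s = \left(-2 + 2 s\right) s = s \left(-2 + 2 s\right)$)
$A{\left(\left(q + C{\left(\left(-2\right) \left(-3\right) \right)}\right)^{2} \right)} + j = 2 \left(7 - 8 \left(\left(-2\right) \left(-3\right)\right)\right)^{2} \left(-1 + \left(7 - 8 \left(\left(-2\right) \left(-3\right)\right)\right)^{2}\right) - 425 = 2 \left(7 - 48\right)^{2} \left(-1 + \left(7 - 48\right)^{2}\right) - 425 = 2 \left(-41\right)^{2} \left(-1 + \left(-41\right)^{2}\right) - 425 = 2 \cdot 1681 \left(-1 + 1681\right) - 425 = 2 \cdot 1681 \cdot 1680 - 425 = 5648160 - 425 = 5647735$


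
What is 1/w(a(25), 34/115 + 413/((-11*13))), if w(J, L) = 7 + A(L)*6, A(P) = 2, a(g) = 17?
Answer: 1/19 ≈ 0.052632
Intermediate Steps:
w(J, L) = 19 (w(J, L) = 7 + 2*6 = 7 + 12 = 19)
1/w(a(25), 34/115 + 413/((-11*13))) = 1/19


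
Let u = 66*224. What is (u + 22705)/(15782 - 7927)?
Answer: 37489/7855 ≈ 4.7726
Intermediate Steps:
u = 14784
(u + 22705)/(15782 - 7927) = (14784 + 22705)/(15782 - 7927) = 37489/7855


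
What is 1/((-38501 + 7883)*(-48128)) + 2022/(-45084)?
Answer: -248298749267/5536251721728 ≈ -0.044850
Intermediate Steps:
1/((-38501 + 7883)*(-48128)) + 2022/(-45084) = -1/48128/(-30618) + 2022*(-1/45084) = -1/30618*(-1/48128) - 337/7514 = 1/1473583104 - 337/7514 = -248298749267/5536251721728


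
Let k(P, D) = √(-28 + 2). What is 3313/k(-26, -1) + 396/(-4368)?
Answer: -33/364 - 3313*I*√26/26 ≈ -0.090659 - 649.73*I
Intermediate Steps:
k(P, D) = I*√26 (k(P, D) = √(-26) = I*√26)
3313/k(-26, -1) + 396/(-4368) = 3313/((I*√26)) + 396/(-4368) = 3313*(-I*√26/26) + 396*(-1/4368) = -3313*I*√26/26 - 33/364 = -33/364 - 3313*I*√26/26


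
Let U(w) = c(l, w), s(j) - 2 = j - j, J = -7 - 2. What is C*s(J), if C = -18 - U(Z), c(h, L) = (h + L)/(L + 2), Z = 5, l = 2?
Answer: -38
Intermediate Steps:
J = -9
s(j) = 2 (s(j) = 2 + (j - j) = 2 + 0 = 2)
c(h, L) = (L + h)/(2 + L)
U(w) = 1 (U(w) = (w + 2)/(2 + w) = (2 + w)/(2 + w) = 1)
C = -19 (C = -18 - 1*1 = -18 - 1 = -19)
C*s(J) = -19*2 = -38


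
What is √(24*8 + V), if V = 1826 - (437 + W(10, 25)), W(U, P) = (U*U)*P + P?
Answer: 4*I*√59 ≈ 30.725*I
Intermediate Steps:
W(U, P) = P + P*U² (W(U, P) = U²*P + P = P*U² + P = P + P*U²)
V = -1136 (V = 1826 - (437 + 25*(1 + 10²)) = 1826 - (437 + 25*(1 + 100)) = 1826 - (437 + 25*101) = 1826 - (437 + 2525) = 1826 - 1*2962 = 1826 - 2962 = -1136)
√(24*8 + V) = √(24*8 - 1136) = √(192 - 1136) = √(-944) = 4*I*√59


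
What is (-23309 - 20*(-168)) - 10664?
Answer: -30613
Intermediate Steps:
(-23309 - 20*(-168)) - 10664 = (-23309 + 3360) - 10664 = -19949 - 10664 = -30613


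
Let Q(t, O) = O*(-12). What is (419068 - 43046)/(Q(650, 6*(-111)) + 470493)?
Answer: 376022/478485 ≈ 0.78586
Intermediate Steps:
Q(t, O) = -12*O
(419068 - 43046)/(Q(650, 6*(-111)) + 470493) = (419068 - 43046)/(-72*(-111) + 470493) = 376022/(-12*(-666) + 470493) = 376022/(7992 + 470493) = 376022/478485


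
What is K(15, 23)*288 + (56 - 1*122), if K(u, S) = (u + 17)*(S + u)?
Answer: 350142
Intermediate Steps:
K(u, S) = (17 + u)*(S + u)
K(15, 23)*288 + (56 - 1*122) = (15² + 17*23 + 17*15 + 23*15)*288 + (56 - 1*122) = (225 + 391 + 255 + 345)*288 + (56 - 122) = 1216*288 - 66 = 350208 - 66 = 350142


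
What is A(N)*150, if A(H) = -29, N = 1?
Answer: -4350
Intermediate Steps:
A(N)*150 = -29*150 = -4350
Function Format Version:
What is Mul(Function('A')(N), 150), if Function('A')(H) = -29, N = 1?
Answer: -4350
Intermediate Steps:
Mul(Function('A')(N), 150) = Mul(-29, 150) = -4350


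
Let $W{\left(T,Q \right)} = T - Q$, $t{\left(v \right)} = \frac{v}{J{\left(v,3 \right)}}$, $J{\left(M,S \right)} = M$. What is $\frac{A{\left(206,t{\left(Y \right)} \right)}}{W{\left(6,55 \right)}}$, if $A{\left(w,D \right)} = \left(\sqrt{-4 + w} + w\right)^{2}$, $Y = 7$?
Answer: $- \frac{\left(206 + \sqrt{202}\right)^{2}}{49} \approx -989.67$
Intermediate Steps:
$t{\left(v \right)} = 1$ ($t{\left(v \right)} = \frac{v}{v} = 1$)
$A{\left(w,D \right)} = \left(w + \sqrt{-4 + w}\right)^{2}$
$\frac{A{\left(206,t{\left(Y \right)} \right)}}{W{\left(6,55 \right)}} = \frac{\left(206 + \sqrt{-4 + 206}\right)^{2}}{6 - 55} = \frac{\left(206 + \sqrt{202}\right)^{2}}{6 - 55} = \frac{\left(206 + \sqrt{202}\right)^{2}}{-49} = \left(206 + \sqrt{202}\right)^{2} \left(- \frac{1}{49}\right) = - \frac{\left(206 + \sqrt{202}\right)^{2}}{49}$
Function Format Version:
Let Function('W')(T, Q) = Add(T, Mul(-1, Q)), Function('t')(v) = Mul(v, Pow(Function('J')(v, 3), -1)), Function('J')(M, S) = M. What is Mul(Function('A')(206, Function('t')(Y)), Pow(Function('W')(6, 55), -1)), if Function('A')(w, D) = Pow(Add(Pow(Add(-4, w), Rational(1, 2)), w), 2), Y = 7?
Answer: Mul(Rational(-1, 49), Pow(Add(206, Pow(202, Rational(1, 2))), 2)) ≈ -989.67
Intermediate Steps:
Function('t')(v) = 1 (Function('t')(v) = Mul(v, Pow(v, -1)) = 1)
Function('A')(w, D) = Pow(Add(w, Pow(Add(-4, w), Rational(1, 2))), 2)
Mul(Function('A')(206, Function('t')(Y)), Pow(Function('W')(6, 55), -1)) = Mul(Pow(Add(206, Pow(Add(-4, 206), Rational(1, 2))), 2), Pow(Add(6, Mul(-1, 55)), -1)) = Mul(Pow(Add(206, Pow(202, Rational(1, 2))), 2), Pow(Add(6, -55), -1)) = Mul(Pow(Add(206, Pow(202, Rational(1, 2))), 2), Pow(-49, -1)) = Mul(Pow(Add(206, Pow(202, Rational(1, 2))), 2), Rational(-1, 49)) = Mul(Rational(-1, 49), Pow(Add(206, Pow(202, Rational(1, 2))), 2))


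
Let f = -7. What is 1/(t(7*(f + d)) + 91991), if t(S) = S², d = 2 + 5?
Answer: 1/91991 ≈ 1.0871e-5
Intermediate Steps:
d = 7
1/(t(7*(f + d)) + 91991) = 1/((7*(-7 + 7))² + 91991) = 1/((7*0)² + 91991) = 1/(0² + 91991) = 1/(0 + 91991) = 1/91991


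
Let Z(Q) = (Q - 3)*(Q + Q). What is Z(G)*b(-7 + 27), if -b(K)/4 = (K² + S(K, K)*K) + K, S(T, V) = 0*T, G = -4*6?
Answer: -2177280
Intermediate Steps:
G = -24
S(T, V) = 0
Z(Q) = 2*Q*(-3 + Q) (Z(Q) = (-3 + Q)*(2*Q) = 2*Q*(-3 + Q))
b(K) = -4*K - 4*K² (b(K) = -4*((K² + 0*K) + K) = -4*((K² + 0) + K) = -4*(K² + K) = -4*(K + K²) = -4*K - 4*K²)
Z(G)*b(-7 + 27) = (2*(-24)*(-3 - 24))*(-4*(-7 + 27)*(1 + (-7 + 27))) = (2*(-24)*(-27))*(-4*20*(1 + 20)) = 1296*(-4*20*21) = 1296*(-1680) = -2177280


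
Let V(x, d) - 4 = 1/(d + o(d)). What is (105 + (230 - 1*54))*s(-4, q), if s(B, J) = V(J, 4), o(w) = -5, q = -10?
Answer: 843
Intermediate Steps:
V(x, d) = 4 + 1/(-5 + d) (V(x, d) = 4 + 1/(d - 5) = 4 + 1/(-5 + d))
s(B, J) = 3 (s(B, J) = (-19 + 4*4)/(-5 + 4) = (-19 + 16)/(-1) = -1*(-3) = 3)
(105 + (230 - 1*54))*s(-4, q) = (105 + (230 - 1*54))*3 = (105 + (230 - 54))*3 = (105 + 176)*3 = 281*3 = 843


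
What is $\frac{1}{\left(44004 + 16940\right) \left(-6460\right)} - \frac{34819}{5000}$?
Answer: $- \frac{342704475589}{49212280000} \approx -6.9638$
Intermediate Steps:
$\frac{1}{\left(44004 + 16940\right) \left(-6460\right)} - \frac{34819}{5000} = \frac{1}{60944} \left(- \frac{1}{6460}\right) - \frac{34819}{5000} = - \frac{1}{393698240} - \frac{34819}{5000} = - \frac{342704475589}{49212280000}$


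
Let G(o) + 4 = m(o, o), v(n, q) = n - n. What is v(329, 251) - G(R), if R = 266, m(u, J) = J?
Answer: -262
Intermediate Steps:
v(n, q) = 0
G(o) = -4 + o
v(329, 251) - G(R) = 0 - (-4 + 266) = 0 - 1*262 = 0 - 262 = -262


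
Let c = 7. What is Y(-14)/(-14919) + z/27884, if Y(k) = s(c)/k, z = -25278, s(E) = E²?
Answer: -94256222/104000349 ≈ -0.90631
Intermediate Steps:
Y(k) = 49/k (Y(k) = 7²/k = 49/k)
Y(-14)/(-14919) + z/27884 = (49/(-14))/(-14919) - 25278/27884 = (49*(-1/14))*(-1/14919) - 25278*1/27884 = -7/2*(-1/14919) - 12639/13942 = 7/29838 - 12639/13942 = -94256222/104000349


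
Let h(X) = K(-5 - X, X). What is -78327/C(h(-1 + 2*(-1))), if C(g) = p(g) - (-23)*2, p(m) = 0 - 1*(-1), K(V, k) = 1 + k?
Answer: -78327/47 ≈ -1666.5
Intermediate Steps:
p(m) = 1 (p(m) = 0 + 1 = 1)
h(X) = 1 + X
C(g) = 47 (C(g) = 1 - (-23)*2 = 1 - 1*(-46) = 1 + 46 = 47)
-78327/C(h(-1 + 2*(-1))) = -78327/47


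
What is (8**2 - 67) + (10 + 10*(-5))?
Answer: -43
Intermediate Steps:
(8**2 - 67) + (10 + 10*(-5)) = (64 - 67) + (10 - 50) = -3 - 40 = -43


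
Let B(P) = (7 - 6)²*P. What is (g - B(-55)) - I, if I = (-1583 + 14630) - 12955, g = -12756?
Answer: -12793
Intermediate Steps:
B(P) = P (B(P) = 1²*P = 1*P = P)
I = 92 (I = 13047 - 12955 = 92)
(g - B(-55)) - I = (-12756 - 1*(-55)) - 1*92 = (-12756 + 55) - 92 = -12701 - 92 = -12793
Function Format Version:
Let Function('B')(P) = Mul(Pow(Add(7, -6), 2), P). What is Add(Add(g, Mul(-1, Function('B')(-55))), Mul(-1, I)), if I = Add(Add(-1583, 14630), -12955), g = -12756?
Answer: -12793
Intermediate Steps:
Function('B')(P) = P (Function('B')(P) = Mul(Pow(1, 2), P) = Mul(1, P) = P)
I = 92 (I = Add(13047, -12955) = 92)
Add(Add(g, Mul(-1, Function('B')(-55))), Mul(-1, I)) = Add(Add(-12756, Mul(-1, -55)), Mul(-1, 92)) = Add(Add(-12756, 55), -92) = Add(-12701, -92) = -12793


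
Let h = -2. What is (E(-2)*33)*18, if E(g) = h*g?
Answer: 2376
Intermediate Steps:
E(g) = -2*g
(E(-2)*33)*18 = (-2*(-2)*33)*18 = (4*33)*18 = 132*18 = 2376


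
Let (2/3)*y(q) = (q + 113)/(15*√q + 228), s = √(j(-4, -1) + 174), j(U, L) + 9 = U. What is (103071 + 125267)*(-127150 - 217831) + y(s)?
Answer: -78772271578 + (113 + √161)/(2*(76 + 5*161^(¼))) ≈ -7.8772e+10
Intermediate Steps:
j(U, L) = -9 + U
s = √161 (s = √((-9 - 4) + 174) = √(-13 + 174) = √161 ≈ 12.689)
y(q) = 3*(113 + q)/(2*(228 + 15*√q)) (y(q) = 3*((q + 113)/(15*√q + 228))/2 = 3*((113 + q)/(228 + 15*√q))/2 = 3*(113 + q)/(2*(228 + 15*√q)))
(103071 + 125267)*(-127150 - 217831) + y(s) = (103071 + 125267)*(-127150 - 217831) + (113 + √161)/(2*(76 + 5*√(√161))) = 228338*(-344981) + (113 + √161)/(2*(76 + 5*161^(¼))) = -78772271578 + (113 + √161)/(2*(76 + 5*161^(¼)))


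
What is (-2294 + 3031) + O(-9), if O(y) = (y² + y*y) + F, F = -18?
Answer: 881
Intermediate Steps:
O(y) = -18 + 2*y² (O(y) = (y² + y*y) - 18 = (y² + y²) - 18 = 2*y² - 18 = -18 + 2*y²)
(-2294 + 3031) + O(-9) = (-2294 + 3031) + (-18 + 2*(-9)²) = 737 + (-18 + 2*81) = 737 + (-18 + 162) = 737 + 144 = 881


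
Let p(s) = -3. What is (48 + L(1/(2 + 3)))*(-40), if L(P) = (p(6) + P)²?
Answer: -11168/5 ≈ -2233.6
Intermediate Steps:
L(P) = (-3 + P)²
(48 + L(1/(2 + 3)))*(-40) = (48 + (-3 + 1/(2 + 3))²)*(-40) = (48 + (-3 + 1/5)²)*(-40) = (48 + (-3 + ⅕)²)*(-40) = (48 + (-14/5)²)*(-40) = (48 + 196/25)*(-40) = (1396/25)*(-40) = -11168/5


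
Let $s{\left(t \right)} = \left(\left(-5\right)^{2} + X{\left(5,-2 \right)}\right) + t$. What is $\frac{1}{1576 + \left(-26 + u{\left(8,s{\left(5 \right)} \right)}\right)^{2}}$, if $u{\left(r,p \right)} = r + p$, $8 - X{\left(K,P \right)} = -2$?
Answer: $\frac{1}{2060} \approx 0.00048544$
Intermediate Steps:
$X{\left(K,P \right)} = 10$ ($X{\left(K,P \right)} = 8 - -2 = 8 + 2 = 10$)
$s{\left(t \right)} = 35 + t$ ($s{\left(t \right)} = \left(\left(-5\right)^{2} + 10\right) + t = \left(25 + 10\right) + t = 35 + t$)
$u{\left(r,p \right)} = p + r$
$\frac{1}{1576 + \left(-26 + u{\left(8,s{\left(5 \right)} \right)}\right)^{2}} = \frac{1}{1576 + \left(-26 + \left(\left(35 + 5\right) + 8\right)\right)^{2}} = \frac{1}{1576 + \left(-26 + \left(40 + 8\right)\right)^{2}} = \frac{1}{1576 + \left(-26 + 48\right)^{2}} = \frac{1}{1576 + 22^{2}} = \frac{1}{1576 + 484} = \frac{1}{2060}$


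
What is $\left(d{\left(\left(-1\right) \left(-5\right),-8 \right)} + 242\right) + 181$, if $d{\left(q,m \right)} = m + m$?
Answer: $407$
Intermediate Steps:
$d{\left(q,m \right)} = 2 m$
$\left(d{\left(\left(-1\right) \left(-5\right),-8 \right)} + 242\right) + 181 = \left(2 \left(-8\right) + 242\right) + 181 = \left(-16 + 242\right) + 181 = 226 + 181 = 407$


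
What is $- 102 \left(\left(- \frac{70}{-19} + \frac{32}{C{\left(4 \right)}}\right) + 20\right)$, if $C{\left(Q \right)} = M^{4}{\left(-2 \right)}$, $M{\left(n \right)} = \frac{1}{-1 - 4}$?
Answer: $- \frac{38805900}{19} \approx -2.0424 \cdot 10^{6}$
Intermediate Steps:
$M{\left(n \right)} = - \frac{1}{5}$ ($M{\left(n \right)} = \frac{1}{-5} = - \frac{1}{5}$)
$C{\left(Q \right)} = \frac{1}{625}$ ($C{\left(Q \right)} = \left(- \frac{1}{5}\right)^{4} = \frac{1}{625}$)
$- 102 \left(\left(- \frac{70}{-19} + \frac{32}{C{\left(4 \right)}}\right) + 20\right) = - 102 \left(\left(- \frac{70}{-19} + 32 \frac{1}{\frac{1}{625}}\right) + 20\right) = - 102 \left(\left(\left(-70\right) \left(- \frac{1}{19}\right) + 32 \cdot 625\right) + 20\right) = - 102 \left(\left(\frac{70}{19} + 20000\right) + 20\right) = - 102 \left(\frac{380070}{19} + 20\right) = \left(-102\right) \frac{380450}{19} = - \frac{38805900}{19}$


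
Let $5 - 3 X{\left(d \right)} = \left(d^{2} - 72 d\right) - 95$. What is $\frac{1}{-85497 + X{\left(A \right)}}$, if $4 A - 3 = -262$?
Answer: $- \frac{16}{1414643} \approx -1.131 \cdot 10^{-5}$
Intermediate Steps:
$A = - \frac{259}{4}$ ($A = \frac{3}{4} + \frac{1}{4} \left(-262\right) = \frac{3}{4} - \frac{131}{2} = - \frac{259}{4} \approx -64.75$)
$X{\left(d \right)} = \frac{100}{3} + 24 d - \frac{d^{2}}{3}$ ($X{\left(d \right)} = \frac{5}{3} - \frac{\left(d^{2} - 72 d\right) - 95}{3} = \frac{5}{3} - \frac{-95 + d^{2} - 72 d}{3} = \frac{5}{3} + \left(\frac{95}{3} + 24 d - \frac{d^{2}}{3}\right) = \frac{100}{3} + 24 d - \frac{d^{2}}{3}$)
$\frac{1}{-85497 + X{\left(A \right)}} = \frac{1}{-85497 + \left(\frac{100}{3} + 24 \left(- \frac{259}{4}\right) - \frac{\left(- \frac{259}{4}\right)^{2}}{3}\right)} = \frac{1}{-85497 - \frac{46691}{16}} = \frac{1}{- \frac{1414643}{16}} = - \frac{16}{1414643}$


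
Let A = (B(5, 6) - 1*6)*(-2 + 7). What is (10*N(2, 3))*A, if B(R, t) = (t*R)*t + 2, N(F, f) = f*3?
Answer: 79200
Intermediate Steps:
N(F, f) = 3*f
B(R, t) = 2 + R*t² (B(R, t) = (R*t)*t + 2 = R*t² + 2 = 2 + R*t²)
A = 880 (A = ((2 + 5*6²) - 1*6)*(-2 + 7) = ((2 + 5*36) - 6)*5 = ((2 + 180) - 6)*5 = (182 - 6)*5 = 176*5 = 880)
(10*N(2, 3))*A = (10*(3*3))*880 = (10*9)*880 = 90*880 = 79200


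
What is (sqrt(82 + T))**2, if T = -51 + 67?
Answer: 98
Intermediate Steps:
T = 16
(sqrt(82 + T))**2 = (sqrt(82 + 16))**2 = (sqrt(98))**2 = (7*sqrt(2))**2 = 98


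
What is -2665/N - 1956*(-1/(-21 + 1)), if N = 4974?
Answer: -2445611/24870 ≈ -98.336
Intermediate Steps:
-2665/N - 1956*(-1/(-21 + 1)) = -2665/4974 - 1956*(-1/(-21 + 1)) = -2665*1/4974 - 1956/((-20*(-1))) = -2665/4974 - 1956/20 = -2665/4974 - 1956*1/20 = -2665/4974 - 489/5 = -2445611/24870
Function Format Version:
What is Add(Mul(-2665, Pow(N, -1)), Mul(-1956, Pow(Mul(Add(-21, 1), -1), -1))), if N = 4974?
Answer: Rational(-2445611, 24870) ≈ -98.336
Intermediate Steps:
Add(Mul(-2665, Pow(N, -1)), Mul(-1956, Pow(Mul(Add(-21, 1), -1), -1))) = Add(Mul(-2665, Pow(4974, -1)), Mul(-1956, Pow(Mul(Add(-21, 1), -1), -1))) = Add(Mul(-2665, Rational(1, 4974)), Mul(-1956, Pow(Mul(-20, -1), -1))) = Add(Rational(-2665, 4974), Mul(-1956, Pow(20, -1))) = Add(Rational(-2665, 4974), Mul(-1956, Rational(1, 20))) = Add(Rational(-2665, 4974), Rational(-489, 5)) = Rational(-2445611, 24870)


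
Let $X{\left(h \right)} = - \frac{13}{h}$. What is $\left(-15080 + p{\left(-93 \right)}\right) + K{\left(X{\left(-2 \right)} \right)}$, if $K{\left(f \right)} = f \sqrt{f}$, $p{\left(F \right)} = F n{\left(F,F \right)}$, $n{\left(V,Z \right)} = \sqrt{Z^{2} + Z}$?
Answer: $-15080 - 186 \sqrt{2139} + \frac{13 \sqrt{26}}{4} \approx -23666.0$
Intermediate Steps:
$n{\left(V,Z \right)} = \sqrt{Z + Z^{2}}$
$p{\left(F \right)} = F \sqrt{F \left(1 + F\right)}$
$K{\left(f \right)} = f^{\frac{3}{2}}$
$\left(-15080 + p{\left(-93 \right)}\right) + K{\left(X{\left(-2 \right)} \right)} = \left(-15080 - 93 \sqrt{- 93 \left(1 - 93\right)}\right) + \left(- \frac{13}{-2}\right)^{\frac{3}{2}} = \left(-15080 - 93 \sqrt{\left(-93\right) \left(-92\right)}\right) + \left(\left(-13\right) \left(- \frac{1}{2}\right)\right)^{\frac{3}{2}} = \left(-15080 - 93 \sqrt{8556}\right) + \left(\frac{13}{2}\right)^{\frac{3}{2}} = \left(-15080 - 93 \cdot 2 \sqrt{2139}\right) + \frac{13 \sqrt{26}}{4} = \left(-15080 - 186 \sqrt{2139}\right) + \frac{13 \sqrt{26}}{4} = -15080 - 186 \sqrt{2139} + \frac{13 \sqrt{26}}{4}$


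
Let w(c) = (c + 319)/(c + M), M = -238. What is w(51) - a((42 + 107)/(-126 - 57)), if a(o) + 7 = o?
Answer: 199700/34221 ≈ 5.8356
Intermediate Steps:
a(o) = -7 + o
w(c) = (319 + c)/(-238 + c) (w(c) = (c + 319)/(c - 238) = (319 + c)/(-238 + c))
w(51) - a((42 + 107)/(-126 - 57)) = (319 + 51)/(-238 + 51) - (-7 + (42 + 107)/(-126 - 57)) = 370/(-187) - (-7 + 149/(-183)) = -1/187*370 - (-7 + 149*(-1/183)) = -370/187 - (-7 - 149/183) = -370/187 - 1*(-1430/183) = -370/187 + 1430/183 = 199700/34221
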